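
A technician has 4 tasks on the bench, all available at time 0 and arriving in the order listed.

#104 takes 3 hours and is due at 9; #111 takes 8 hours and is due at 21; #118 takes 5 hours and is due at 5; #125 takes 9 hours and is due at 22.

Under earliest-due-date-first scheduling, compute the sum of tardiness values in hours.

3

EDD (increasing due date): #118 #104 #111 #125.
#118: 0→5, due 5, tardiness 0
#104: 5→8, due 9, tardiness 0
#111: 8→16, due 21, tardiness 0
#125: 16→25, due 22, tardiness 3
Sum = 0+0+0+3 = 3.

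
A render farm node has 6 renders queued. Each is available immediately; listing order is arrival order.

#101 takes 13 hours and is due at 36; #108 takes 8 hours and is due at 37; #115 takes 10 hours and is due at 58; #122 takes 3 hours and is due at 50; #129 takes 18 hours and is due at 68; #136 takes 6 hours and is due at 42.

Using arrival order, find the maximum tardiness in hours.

FIFO (arrival order): #101 #108 #115 #122 #129 #136.
#101: 0→13, due 36, tardiness 0
#108: 13→21, due 37, tardiness 0
#115: 21→31, due 58, tardiness 0
#122: 31→34, due 50, tardiness 0
#129: 34→52, due 68, tardiness 0
#136: 52→58, due 42, tardiness 16
Maximum = 16.

16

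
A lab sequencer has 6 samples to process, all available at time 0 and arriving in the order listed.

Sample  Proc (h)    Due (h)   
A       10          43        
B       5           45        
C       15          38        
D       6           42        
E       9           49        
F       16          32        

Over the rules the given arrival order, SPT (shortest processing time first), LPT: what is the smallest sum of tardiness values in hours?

29

FIFO (arrival order): A B C D E F.
A: 0→10, due 43, tardiness 0
B: 10→15, due 45, tardiness 0
C: 15→30, due 38, tardiness 0
D: 30→36, due 42, tardiness 0
E: 36→45, due 49, tardiness 0
F: 45→61, due 32, tardiness 29
Sum = 0+0+0+0+0+29 = 29.
SPT (increasing processing time): B D E A C F.
B: 0→5, due 45, tardiness 0
D: 5→11, due 42, tardiness 0
E: 11→20, due 49, tardiness 0
A: 20→30, due 43, tardiness 0
C: 30→45, due 38, tardiness 7
F: 45→61, due 32, tardiness 29
Sum = 0+0+0+0+7+29 = 36.
LPT (decreasing processing time): F C A E D B.
F: 0→16, due 32, tardiness 0
C: 16→31, due 38, tardiness 0
A: 31→41, due 43, tardiness 0
E: 41→50, due 49, tardiness 1
D: 50→56, due 42, tardiness 14
B: 56→61, due 45, tardiness 16
Sum = 0+0+0+1+14+16 = 31.
FIFO 29, SPT 36, LPT 31 → minimum 29.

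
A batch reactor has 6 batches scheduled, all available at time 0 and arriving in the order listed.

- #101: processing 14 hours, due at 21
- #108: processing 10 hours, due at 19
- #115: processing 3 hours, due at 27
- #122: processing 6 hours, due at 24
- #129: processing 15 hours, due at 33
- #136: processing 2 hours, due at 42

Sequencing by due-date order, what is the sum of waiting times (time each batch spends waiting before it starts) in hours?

145

EDD (increasing due date): #108 #101 #122 #115 #129 #136.
#108: waits 0, runs 0→10
#101: waits 10, runs 10→24
#122: waits 24, runs 24→30
#115: waits 30, runs 30→33
#129: waits 33, runs 33→48
#136: waits 48, runs 48→50
Sum = 0+10+24+30+33+48 = 145.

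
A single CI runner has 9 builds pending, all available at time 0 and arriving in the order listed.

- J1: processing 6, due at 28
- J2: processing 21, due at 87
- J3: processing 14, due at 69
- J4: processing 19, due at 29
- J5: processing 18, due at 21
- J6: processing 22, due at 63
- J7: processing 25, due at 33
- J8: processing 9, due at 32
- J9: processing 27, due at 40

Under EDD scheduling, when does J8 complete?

EDD (increasing due date): J5 J1 J4 J8 J7 J9 J6 J3 J2.
J5: 0→18
J1: 18→24
J4: 24→43
J8: 43→52

52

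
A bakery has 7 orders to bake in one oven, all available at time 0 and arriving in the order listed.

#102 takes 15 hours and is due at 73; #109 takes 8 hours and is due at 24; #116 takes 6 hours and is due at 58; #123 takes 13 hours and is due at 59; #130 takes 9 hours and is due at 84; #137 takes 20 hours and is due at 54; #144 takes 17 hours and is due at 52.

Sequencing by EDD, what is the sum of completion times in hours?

360

EDD (increasing due date): #109 #144 #137 #116 #123 #102 #130.
#109: 0→8
#144: 8→25
#137: 25→45
#116: 45→51
#123: 51→64
#102: 64→79
#130: 79→88
Sum = 8+25+45+51+64+79+88 = 360.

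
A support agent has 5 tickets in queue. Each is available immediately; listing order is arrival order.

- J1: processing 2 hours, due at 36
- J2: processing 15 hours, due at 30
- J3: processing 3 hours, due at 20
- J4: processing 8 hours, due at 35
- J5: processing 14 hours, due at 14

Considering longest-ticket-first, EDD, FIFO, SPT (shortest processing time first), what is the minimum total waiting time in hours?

LPT (decreasing processing time): J2 J5 J4 J3 J1.
J2: waits 0, runs 0→15
J5: waits 15, runs 15→29
J4: waits 29, runs 29→37
J3: waits 37, runs 37→40
J1: waits 40, runs 40→42
Sum = 0+15+29+37+40 = 121.
EDD (increasing due date): J5 J3 J2 J4 J1.
J5: waits 0, runs 0→14
J3: waits 14, runs 14→17
J2: waits 17, runs 17→32
J4: waits 32, runs 32→40
J1: waits 40, runs 40→42
Sum = 0+14+17+32+40 = 103.
FIFO (arrival order): J1 J2 J3 J4 J5.
J1: waits 0, runs 0→2
J2: waits 2, runs 2→17
J3: waits 17, runs 17→20
J4: waits 20, runs 20→28
J5: waits 28, runs 28→42
Sum = 0+2+17+20+28 = 67.
SPT (increasing processing time): J1 J3 J4 J5 J2.
J1: waits 0, runs 0→2
J3: waits 2, runs 2→5
J4: waits 5, runs 5→13
J5: waits 13, runs 13→27
J2: waits 27, runs 27→42
Sum = 0+2+5+13+27 = 47.
LPT 121, EDD 103, FIFO 67, SPT 47 → minimum 47.

47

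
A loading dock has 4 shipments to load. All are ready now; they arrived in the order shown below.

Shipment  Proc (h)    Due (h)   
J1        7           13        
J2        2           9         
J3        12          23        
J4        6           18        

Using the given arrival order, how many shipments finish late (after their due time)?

FIFO (arrival order): J1 J2 J3 J4.
J1: 0→7, due 13, tardiness 0
J2: 7→9, due 9, tardiness 0
J3: 9→21, due 23, tardiness 0
J4: 21→27, due 18, tardiness 9
Late shipments: 1.

1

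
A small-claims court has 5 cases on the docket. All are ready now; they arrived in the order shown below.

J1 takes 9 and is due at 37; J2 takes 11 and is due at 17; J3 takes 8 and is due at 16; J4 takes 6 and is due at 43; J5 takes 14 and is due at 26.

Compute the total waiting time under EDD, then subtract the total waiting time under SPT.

EDD (increasing due date): J3 J2 J5 J1 J4.
J3: waits 0, runs 0→8
J2: waits 8, runs 8→19
J5: waits 19, runs 19→33
J1: waits 33, runs 33→42
J4: waits 42, runs 42→48
Sum = 0+8+19+33+42 = 102.
SPT (increasing processing time): J4 J3 J1 J2 J5.
J4: waits 0, runs 0→6
J3: waits 6, runs 6→14
J1: waits 14, runs 14→23
J2: waits 23, runs 23→34
J5: waits 34, runs 34→48
Sum = 0+6+14+23+34 = 77.
Difference = 102 − 77 = 25.

25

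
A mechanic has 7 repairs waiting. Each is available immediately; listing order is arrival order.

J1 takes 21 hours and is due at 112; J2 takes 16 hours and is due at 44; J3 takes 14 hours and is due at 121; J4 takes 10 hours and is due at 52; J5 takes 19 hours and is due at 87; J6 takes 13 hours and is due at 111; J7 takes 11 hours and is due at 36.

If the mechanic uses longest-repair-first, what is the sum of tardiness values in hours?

122

LPT (decreasing processing time): J1 J5 J2 J3 J6 J7 J4.
J1: 0→21, due 112, tardiness 0
J5: 21→40, due 87, tardiness 0
J2: 40→56, due 44, tardiness 12
J3: 56→70, due 121, tardiness 0
J6: 70→83, due 111, tardiness 0
J7: 83→94, due 36, tardiness 58
J4: 94→104, due 52, tardiness 52
Sum = 0+0+12+0+0+58+52 = 122.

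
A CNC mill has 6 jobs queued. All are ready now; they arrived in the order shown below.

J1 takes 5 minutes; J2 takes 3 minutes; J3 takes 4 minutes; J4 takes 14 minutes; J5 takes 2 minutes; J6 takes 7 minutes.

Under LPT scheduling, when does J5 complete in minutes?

35

LPT (decreasing processing time): J4 J6 J1 J3 J2 J5.
J4: 0→14
J6: 14→21
J1: 21→26
J3: 26→30
J2: 30→33
J5: 33→35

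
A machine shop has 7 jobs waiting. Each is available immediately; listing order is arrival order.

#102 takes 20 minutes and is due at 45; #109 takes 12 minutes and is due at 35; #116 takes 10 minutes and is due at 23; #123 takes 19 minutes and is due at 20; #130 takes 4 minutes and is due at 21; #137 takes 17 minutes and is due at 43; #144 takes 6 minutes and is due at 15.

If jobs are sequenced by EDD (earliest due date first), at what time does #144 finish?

6

EDD (increasing due date): #144 #123 #130 #116 #109 #137 #102.
#144: 0→6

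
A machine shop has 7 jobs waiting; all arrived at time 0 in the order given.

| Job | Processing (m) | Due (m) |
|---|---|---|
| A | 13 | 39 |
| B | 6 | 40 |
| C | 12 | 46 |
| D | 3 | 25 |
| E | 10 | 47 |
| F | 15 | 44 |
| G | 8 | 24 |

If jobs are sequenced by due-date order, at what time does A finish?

24

EDD (increasing due date): G D A B F C E.
G: 0→8
D: 8→11
A: 11→24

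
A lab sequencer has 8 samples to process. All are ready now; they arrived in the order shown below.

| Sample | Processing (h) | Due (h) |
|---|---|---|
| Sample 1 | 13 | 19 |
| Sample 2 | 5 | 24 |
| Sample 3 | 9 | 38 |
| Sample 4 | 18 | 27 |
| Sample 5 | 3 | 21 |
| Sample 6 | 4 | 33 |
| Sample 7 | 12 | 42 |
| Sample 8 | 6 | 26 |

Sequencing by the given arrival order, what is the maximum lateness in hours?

FIFO (arrival order): Sample 1 Sample 2 Sample 3 Sample 4 Sample 5 Sample 6 Sample 7 Sample 8.
Sample 1: 0→13, due 19, lateness -6
Sample 2: 13→18, due 24, lateness -6
Sample 3: 18→27, due 38, lateness -11
Sample 4: 27→45, due 27, lateness 18
Sample 5: 45→48, due 21, lateness 27
Sample 6: 48→52, due 33, lateness 19
Sample 7: 52→64, due 42, lateness 22
Sample 8: 64→70, due 26, lateness 44
Maximum = 44.

44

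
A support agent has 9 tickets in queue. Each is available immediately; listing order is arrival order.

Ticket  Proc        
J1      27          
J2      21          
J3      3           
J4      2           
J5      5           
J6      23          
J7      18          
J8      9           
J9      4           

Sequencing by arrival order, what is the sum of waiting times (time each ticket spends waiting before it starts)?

525

FIFO (arrival order): J1 J2 J3 J4 J5 J6 J7 J8 J9.
J1: waits 0, runs 0→27
J2: waits 27, runs 27→48
J3: waits 48, runs 48→51
J4: waits 51, runs 51→53
J5: waits 53, runs 53→58
J6: waits 58, runs 58→81
J7: waits 81, runs 81→99
J8: waits 99, runs 99→108
J9: waits 108, runs 108→112
Sum = 0+27+48+51+53+58+81+99+108 = 525.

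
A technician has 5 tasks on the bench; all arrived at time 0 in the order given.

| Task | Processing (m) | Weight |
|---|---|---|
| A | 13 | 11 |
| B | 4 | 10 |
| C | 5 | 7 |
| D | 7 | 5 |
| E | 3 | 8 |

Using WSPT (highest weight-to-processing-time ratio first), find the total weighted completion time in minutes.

WSPT (decreasing weight/processing-time ratio): E B C A D.
E: finishes 3, weight 8, w·C = 24
B: finishes 7, weight 10, w·C = 70
C: finishes 12, weight 7, w·C = 84
A: finishes 25, weight 11, w·C = 275
D: finishes 32, weight 5, w·C = 160
Sum = 24+70+84+275+160 = 613.

613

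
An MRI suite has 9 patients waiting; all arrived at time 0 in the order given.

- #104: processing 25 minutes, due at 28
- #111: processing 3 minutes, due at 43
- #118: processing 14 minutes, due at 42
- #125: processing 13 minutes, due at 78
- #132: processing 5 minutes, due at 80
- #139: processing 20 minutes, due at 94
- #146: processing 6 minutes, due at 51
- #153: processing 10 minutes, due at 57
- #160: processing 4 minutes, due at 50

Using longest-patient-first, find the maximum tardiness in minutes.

LPT (decreasing processing time): #104 #139 #118 #125 #153 #146 #132 #160 #111.
#104: 0→25, due 28, tardiness 0
#139: 25→45, due 94, tardiness 0
#118: 45→59, due 42, tardiness 17
#125: 59→72, due 78, tardiness 0
#153: 72→82, due 57, tardiness 25
#146: 82→88, due 51, tardiness 37
#132: 88→93, due 80, tardiness 13
#160: 93→97, due 50, tardiness 47
#111: 97→100, due 43, tardiness 57
Maximum = 57.

57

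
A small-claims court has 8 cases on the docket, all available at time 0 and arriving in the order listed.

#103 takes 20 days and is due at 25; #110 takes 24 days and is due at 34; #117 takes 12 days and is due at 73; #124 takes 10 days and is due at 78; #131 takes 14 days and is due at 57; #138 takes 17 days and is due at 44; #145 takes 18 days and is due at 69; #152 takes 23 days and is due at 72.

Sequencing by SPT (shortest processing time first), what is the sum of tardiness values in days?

223

SPT (increasing processing time): #124 #117 #131 #138 #145 #103 #152 #110.
#124: 0→10, due 78, tardiness 0
#117: 10→22, due 73, tardiness 0
#131: 22→36, due 57, tardiness 0
#138: 36→53, due 44, tardiness 9
#145: 53→71, due 69, tardiness 2
#103: 71→91, due 25, tardiness 66
#152: 91→114, due 72, tardiness 42
#110: 114→138, due 34, tardiness 104
Sum = 0+0+0+9+2+66+42+104 = 223.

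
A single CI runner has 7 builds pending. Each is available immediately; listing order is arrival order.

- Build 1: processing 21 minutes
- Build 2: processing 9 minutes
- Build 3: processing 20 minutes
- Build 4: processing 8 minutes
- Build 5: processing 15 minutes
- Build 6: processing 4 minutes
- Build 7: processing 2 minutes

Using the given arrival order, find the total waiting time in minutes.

309

FIFO (arrival order): Build 1 Build 2 Build 3 Build 4 Build 5 Build 6 Build 7.
Build 1: waits 0, runs 0→21
Build 2: waits 21, runs 21→30
Build 3: waits 30, runs 30→50
Build 4: waits 50, runs 50→58
Build 5: waits 58, runs 58→73
Build 6: waits 73, runs 73→77
Build 7: waits 77, runs 77→79
Sum = 0+21+30+50+58+73+77 = 309.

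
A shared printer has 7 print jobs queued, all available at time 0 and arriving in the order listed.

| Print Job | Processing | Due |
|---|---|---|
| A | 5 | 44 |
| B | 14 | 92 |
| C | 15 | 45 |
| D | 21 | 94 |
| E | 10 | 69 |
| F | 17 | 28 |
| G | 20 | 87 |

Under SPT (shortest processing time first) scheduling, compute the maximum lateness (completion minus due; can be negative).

33

SPT (increasing processing time): A E B C F G D.
A: 0→5, due 44, lateness -39
E: 5→15, due 69, lateness -54
B: 15→29, due 92, lateness -63
C: 29→44, due 45, lateness -1
F: 44→61, due 28, lateness 33
G: 61→81, due 87, lateness -6
D: 81→102, due 94, lateness 8
Maximum = 33.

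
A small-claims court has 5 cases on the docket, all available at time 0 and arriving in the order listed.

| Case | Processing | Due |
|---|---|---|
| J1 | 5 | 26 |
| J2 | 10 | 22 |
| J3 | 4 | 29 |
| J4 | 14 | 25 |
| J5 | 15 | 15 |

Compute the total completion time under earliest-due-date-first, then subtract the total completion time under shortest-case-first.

58

EDD (increasing due date): J5 J2 J4 J1 J3.
J5: 0→15
J2: 15→25
J4: 25→39
J1: 39→44
J3: 44→48
Sum = 15+25+39+44+48 = 171.
SPT (increasing processing time): J3 J1 J2 J4 J5.
J3: 0→4
J1: 4→9
J2: 9→19
J4: 19→33
J5: 33→48
Sum = 4+9+19+33+48 = 113.
Difference = 171 − 113 = 58.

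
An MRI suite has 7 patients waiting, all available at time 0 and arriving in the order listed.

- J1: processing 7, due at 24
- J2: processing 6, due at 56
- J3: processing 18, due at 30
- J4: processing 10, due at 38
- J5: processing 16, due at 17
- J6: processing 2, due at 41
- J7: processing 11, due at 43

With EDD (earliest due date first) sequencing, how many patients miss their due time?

5

EDD (increasing due date): J5 J1 J3 J4 J6 J7 J2.
J5: 0→16, due 17, tardiness 0
J1: 16→23, due 24, tardiness 0
J3: 23→41, due 30, tardiness 11
J4: 41→51, due 38, tardiness 13
J6: 51→53, due 41, tardiness 12
J7: 53→64, due 43, tardiness 21
J2: 64→70, due 56, tardiness 14
Late patients: 5.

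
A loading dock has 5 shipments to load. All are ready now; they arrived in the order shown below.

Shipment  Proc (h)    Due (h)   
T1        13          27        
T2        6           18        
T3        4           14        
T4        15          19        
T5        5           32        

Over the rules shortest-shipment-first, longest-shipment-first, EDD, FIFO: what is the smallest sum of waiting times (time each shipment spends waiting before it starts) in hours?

56

SPT (increasing processing time): T3 T5 T2 T1 T4.
T3: waits 0, runs 0→4
T5: waits 4, runs 4→9
T2: waits 9, runs 9→15
T1: waits 15, runs 15→28
T4: waits 28, runs 28→43
Sum = 0+4+9+15+28 = 56.
LPT (decreasing processing time): T4 T1 T2 T5 T3.
T4: waits 0, runs 0→15
T1: waits 15, runs 15→28
T2: waits 28, runs 28→34
T5: waits 34, runs 34→39
T3: waits 39, runs 39→43
Sum = 0+15+28+34+39 = 116.
EDD (increasing due date): T3 T2 T4 T1 T5.
T3: waits 0, runs 0→4
T2: waits 4, runs 4→10
T4: waits 10, runs 10→25
T1: waits 25, runs 25→38
T5: waits 38, runs 38→43
Sum = 0+4+10+25+38 = 77.
FIFO (arrival order): T1 T2 T3 T4 T5.
T1: waits 0, runs 0→13
T2: waits 13, runs 13→19
T3: waits 19, runs 19→23
T4: waits 23, runs 23→38
T5: waits 38, runs 38→43
Sum = 0+13+19+23+38 = 93.
SPT 56, LPT 116, EDD 77, FIFO 93 → minimum 56.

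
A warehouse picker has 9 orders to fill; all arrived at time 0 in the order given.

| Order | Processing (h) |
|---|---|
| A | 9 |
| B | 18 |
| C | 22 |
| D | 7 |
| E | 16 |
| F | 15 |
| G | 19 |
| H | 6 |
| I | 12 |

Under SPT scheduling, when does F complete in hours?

SPT (increasing processing time): H D A I F E B G C.
H: 0→6
D: 6→13
A: 13→22
I: 22→34
F: 34→49

49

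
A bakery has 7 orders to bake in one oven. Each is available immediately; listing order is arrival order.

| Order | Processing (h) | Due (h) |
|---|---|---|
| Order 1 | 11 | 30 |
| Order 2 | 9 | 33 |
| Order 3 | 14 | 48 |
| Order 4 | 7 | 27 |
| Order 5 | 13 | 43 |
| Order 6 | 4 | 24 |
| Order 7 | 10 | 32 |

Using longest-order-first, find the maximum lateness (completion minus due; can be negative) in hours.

44

LPT (decreasing processing time): Order 3 Order 5 Order 1 Order 7 Order 2 Order 4 Order 6.
Order 3: 0→14, due 48, lateness -34
Order 5: 14→27, due 43, lateness -16
Order 1: 27→38, due 30, lateness 8
Order 7: 38→48, due 32, lateness 16
Order 2: 48→57, due 33, lateness 24
Order 4: 57→64, due 27, lateness 37
Order 6: 64→68, due 24, lateness 44
Maximum = 44.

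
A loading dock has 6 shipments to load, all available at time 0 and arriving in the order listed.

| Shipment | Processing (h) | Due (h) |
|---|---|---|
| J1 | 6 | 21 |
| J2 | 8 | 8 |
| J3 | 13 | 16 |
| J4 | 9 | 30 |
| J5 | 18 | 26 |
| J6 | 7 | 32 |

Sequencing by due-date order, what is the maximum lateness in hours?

29

EDD (increasing due date): J2 J3 J1 J5 J4 J6.
J2: 0→8, due 8, lateness 0
J3: 8→21, due 16, lateness 5
J1: 21→27, due 21, lateness 6
J5: 27→45, due 26, lateness 19
J4: 45→54, due 30, lateness 24
J6: 54→61, due 32, lateness 29
Maximum = 29.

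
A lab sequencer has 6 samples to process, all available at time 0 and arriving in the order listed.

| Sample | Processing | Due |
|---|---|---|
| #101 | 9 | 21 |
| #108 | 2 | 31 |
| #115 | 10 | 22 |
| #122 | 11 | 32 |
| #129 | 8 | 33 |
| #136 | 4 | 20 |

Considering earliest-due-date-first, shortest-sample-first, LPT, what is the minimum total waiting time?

EDD (increasing due date): #136 #101 #115 #108 #122 #129.
#136: waits 0, runs 0→4
#101: waits 4, runs 4→13
#115: waits 13, runs 13→23
#108: waits 23, runs 23→25
#122: waits 25, runs 25→36
#129: waits 36, runs 36→44
Sum = 0+4+13+23+25+36 = 101.
SPT (increasing processing time): #108 #136 #129 #101 #115 #122.
#108: waits 0, runs 0→2
#136: waits 2, runs 2→6
#129: waits 6, runs 6→14
#101: waits 14, runs 14→23
#115: waits 23, runs 23→33
#122: waits 33, runs 33→44
Sum = 0+2+6+14+23+33 = 78.
LPT (decreasing processing time): #122 #115 #101 #129 #136 #108.
#122: waits 0, runs 0→11
#115: waits 11, runs 11→21
#101: waits 21, runs 21→30
#129: waits 30, runs 30→38
#136: waits 38, runs 38→42
#108: waits 42, runs 42→44
Sum = 0+11+21+30+38+42 = 142.
EDD 101, SPT 78, LPT 142 → minimum 78.

78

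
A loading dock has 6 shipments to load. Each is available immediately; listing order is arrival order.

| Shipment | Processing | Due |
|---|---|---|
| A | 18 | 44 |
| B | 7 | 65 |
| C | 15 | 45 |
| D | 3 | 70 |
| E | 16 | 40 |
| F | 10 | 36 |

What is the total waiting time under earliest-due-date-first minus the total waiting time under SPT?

EDD (increasing due date): F E A C B D.
F: waits 0, runs 0→10
E: waits 10, runs 10→26
A: waits 26, runs 26→44
C: waits 44, runs 44→59
B: waits 59, runs 59→66
D: waits 66, runs 66→69
Sum = 0+10+26+44+59+66 = 205.
SPT (increasing processing time): D B F C E A.
D: waits 0, runs 0→3
B: waits 3, runs 3→10
F: waits 10, runs 10→20
C: waits 20, runs 20→35
E: waits 35, runs 35→51
A: waits 51, runs 51→69
Sum = 0+3+10+20+35+51 = 119.
Difference = 205 − 119 = 86.

86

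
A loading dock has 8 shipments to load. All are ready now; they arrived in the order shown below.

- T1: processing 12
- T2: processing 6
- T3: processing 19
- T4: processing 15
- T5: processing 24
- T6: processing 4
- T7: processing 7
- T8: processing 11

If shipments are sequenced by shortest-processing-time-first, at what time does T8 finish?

28

SPT (increasing processing time): T6 T2 T7 T8 T1 T4 T3 T5.
T6: 0→4
T2: 4→10
T7: 10→17
T8: 17→28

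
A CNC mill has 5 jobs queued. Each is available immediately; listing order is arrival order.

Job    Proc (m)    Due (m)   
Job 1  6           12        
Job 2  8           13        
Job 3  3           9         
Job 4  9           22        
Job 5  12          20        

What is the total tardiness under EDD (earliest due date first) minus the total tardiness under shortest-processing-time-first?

EDD (increasing due date): Job 3 Job 1 Job 2 Job 5 Job 4.
Job 3: 0→3, due 9, tardiness 0
Job 1: 3→9, due 12, tardiness 0
Job 2: 9→17, due 13, tardiness 4
Job 5: 17→29, due 20, tardiness 9
Job 4: 29→38, due 22, tardiness 16
Sum = 0+0+4+9+16 = 29.
SPT (increasing processing time): Job 3 Job 1 Job 2 Job 4 Job 5.
Job 3: 0→3, due 9, tardiness 0
Job 1: 3→9, due 12, tardiness 0
Job 2: 9→17, due 13, tardiness 4
Job 4: 17→26, due 22, tardiness 4
Job 5: 26→38, due 20, tardiness 18
Sum = 0+0+4+4+18 = 26.
Difference = 29 − 26 = 3.

3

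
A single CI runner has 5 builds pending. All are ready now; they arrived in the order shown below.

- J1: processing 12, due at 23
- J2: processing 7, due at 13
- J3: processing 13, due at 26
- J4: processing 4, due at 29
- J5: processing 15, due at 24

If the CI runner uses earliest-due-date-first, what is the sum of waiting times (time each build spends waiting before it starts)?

107

EDD (increasing due date): J2 J1 J5 J3 J4.
J2: waits 0, runs 0→7
J1: waits 7, runs 7→19
J5: waits 19, runs 19→34
J3: waits 34, runs 34→47
J4: waits 47, runs 47→51
Sum = 0+7+19+34+47 = 107.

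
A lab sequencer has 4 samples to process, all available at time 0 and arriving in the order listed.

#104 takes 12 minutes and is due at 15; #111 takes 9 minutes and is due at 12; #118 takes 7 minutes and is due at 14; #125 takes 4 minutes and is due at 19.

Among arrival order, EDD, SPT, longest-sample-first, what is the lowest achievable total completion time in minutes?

67

FIFO (arrival order): #104 #111 #118 #125.
#104: 0→12
#111: 12→21
#118: 21→28
#125: 28→32
Sum = 12+21+28+32 = 93.
EDD (increasing due date): #111 #118 #104 #125.
#111: 0→9
#118: 9→16
#104: 16→28
#125: 28→32
Sum = 9+16+28+32 = 85.
SPT (increasing processing time): #125 #118 #111 #104.
#125: 0→4
#118: 4→11
#111: 11→20
#104: 20→32
Sum = 4+11+20+32 = 67.
LPT (decreasing processing time): #104 #111 #118 #125.
#104: 0→12
#111: 12→21
#118: 21→28
#125: 28→32
Sum = 12+21+28+32 = 93.
FIFO 93, EDD 85, SPT 67, LPT 93 → minimum 67.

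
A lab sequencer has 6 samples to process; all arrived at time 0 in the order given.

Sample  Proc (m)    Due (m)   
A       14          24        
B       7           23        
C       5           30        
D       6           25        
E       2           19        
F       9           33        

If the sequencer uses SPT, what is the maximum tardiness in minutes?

SPT (increasing processing time): E C D B F A.
E: 0→2, due 19, tardiness 0
C: 2→7, due 30, tardiness 0
D: 7→13, due 25, tardiness 0
B: 13→20, due 23, tardiness 0
F: 20→29, due 33, tardiness 0
A: 29→43, due 24, tardiness 19
Maximum = 19.

19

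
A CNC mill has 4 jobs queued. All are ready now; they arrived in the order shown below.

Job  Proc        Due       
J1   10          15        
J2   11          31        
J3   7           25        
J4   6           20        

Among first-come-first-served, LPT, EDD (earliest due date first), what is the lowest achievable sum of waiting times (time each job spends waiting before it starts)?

49

FIFO (arrival order): J1 J2 J3 J4.
J1: waits 0, runs 0→10
J2: waits 10, runs 10→21
J3: waits 21, runs 21→28
J4: waits 28, runs 28→34
Sum = 0+10+21+28 = 59.
LPT (decreasing processing time): J2 J1 J3 J4.
J2: waits 0, runs 0→11
J1: waits 11, runs 11→21
J3: waits 21, runs 21→28
J4: waits 28, runs 28→34
Sum = 0+11+21+28 = 60.
EDD (increasing due date): J1 J4 J3 J2.
J1: waits 0, runs 0→10
J4: waits 10, runs 10→16
J3: waits 16, runs 16→23
J2: waits 23, runs 23→34
Sum = 0+10+16+23 = 49.
FIFO 59, LPT 60, EDD 49 → minimum 49.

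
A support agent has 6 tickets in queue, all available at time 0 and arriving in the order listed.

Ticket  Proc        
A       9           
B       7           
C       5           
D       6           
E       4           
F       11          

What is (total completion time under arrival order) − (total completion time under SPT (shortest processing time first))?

FIFO (arrival order): A B C D E F.
A: 0→9
B: 9→16
C: 16→21
D: 21→27
E: 27→31
F: 31→42
Sum = 9+16+21+27+31+42 = 146.
SPT (increasing processing time): E C D B A F.
E: 0→4
C: 4→9
D: 9→15
B: 15→22
A: 22→31
F: 31→42
Sum = 4+9+15+22+31+42 = 123.
Difference = 146 − 123 = 23.

23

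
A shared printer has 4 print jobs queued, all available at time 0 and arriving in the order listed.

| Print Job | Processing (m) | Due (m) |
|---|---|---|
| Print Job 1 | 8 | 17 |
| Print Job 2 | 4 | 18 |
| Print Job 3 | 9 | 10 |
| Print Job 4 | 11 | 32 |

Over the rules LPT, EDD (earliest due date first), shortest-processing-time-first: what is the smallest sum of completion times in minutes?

LPT (decreasing processing time): Print Job 4 Print Job 3 Print Job 1 Print Job 2.
Print Job 4: 0→11
Print Job 3: 11→20
Print Job 1: 20→28
Print Job 2: 28→32
Sum = 11+20+28+32 = 91.
EDD (increasing due date): Print Job 3 Print Job 1 Print Job 2 Print Job 4.
Print Job 3: 0→9
Print Job 1: 9→17
Print Job 2: 17→21
Print Job 4: 21→32
Sum = 9+17+21+32 = 79.
SPT (increasing processing time): Print Job 2 Print Job 1 Print Job 3 Print Job 4.
Print Job 2: 0→4
Print Job 1: 4→12
Print Job 3: 12→21
Print Job 4: 21→32
Sum = 4+12+21+32 = 69.
LPT 91, EDD 79, SPT 69 → minimum 69.

69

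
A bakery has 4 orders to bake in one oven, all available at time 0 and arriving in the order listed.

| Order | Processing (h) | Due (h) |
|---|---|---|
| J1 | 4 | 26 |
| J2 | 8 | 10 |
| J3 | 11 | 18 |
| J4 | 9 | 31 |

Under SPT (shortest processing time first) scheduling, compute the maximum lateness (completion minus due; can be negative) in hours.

14

SPT (increasing processing time): J1 J2 J4 J3.
J1: 0→4, due 26, lateness -22
J2: 4→12, due 10, lateness 2
J4: 12→21, due 31, lateness -10
J3: 21→32, due 18, lateness 14
Maximum = 14.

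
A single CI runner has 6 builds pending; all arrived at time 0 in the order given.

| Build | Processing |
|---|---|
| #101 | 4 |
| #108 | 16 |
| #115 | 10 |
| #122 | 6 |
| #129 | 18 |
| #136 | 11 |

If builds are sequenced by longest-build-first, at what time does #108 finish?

34

LPT (decreasing processing time): #129 #108 #136 #115 #122 #101.
#129: 0→18
#108: 18→34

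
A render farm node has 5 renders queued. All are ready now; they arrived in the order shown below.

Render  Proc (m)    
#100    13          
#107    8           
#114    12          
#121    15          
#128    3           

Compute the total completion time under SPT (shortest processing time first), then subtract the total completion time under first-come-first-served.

SPT (increasing processing time): #128 #107 #114 #100 #121.
#128: 0→3
#107: 3→11
#114: 11→23
#100: 23→36
#121: 36→51
Sum = 3+11+23+36+51 = 124.
FIFO (arrival order): #100 #107 #114 #121 #128.
#100: 0→13
#107: 13→21
#114: 21→33
#121: 33→48
#128: 48→51
Sum = 13+21+33+48+51 = 166.
Difference = 124 − 166 = -42.

-42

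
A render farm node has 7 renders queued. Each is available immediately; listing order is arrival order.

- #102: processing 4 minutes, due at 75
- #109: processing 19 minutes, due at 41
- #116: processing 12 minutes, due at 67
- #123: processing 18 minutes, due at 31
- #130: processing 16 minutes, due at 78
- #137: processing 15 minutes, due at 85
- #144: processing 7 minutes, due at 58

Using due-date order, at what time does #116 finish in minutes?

EDD (increasing due date): #123 #109 #144 #116 #102 #130 #137.
#123: 0→18
#109: 18→37
#144: 37→44
#116: 44→56

56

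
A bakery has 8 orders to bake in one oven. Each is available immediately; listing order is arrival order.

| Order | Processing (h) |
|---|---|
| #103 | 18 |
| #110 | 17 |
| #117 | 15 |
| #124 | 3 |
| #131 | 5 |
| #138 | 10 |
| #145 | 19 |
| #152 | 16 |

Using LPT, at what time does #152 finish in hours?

LPT (decreasing processing time): #145 #103 #110 #152 #117 #138 #131 #124.
#145: 0→19
#103: 19→37
#110: 37→54
#152: 54→70

70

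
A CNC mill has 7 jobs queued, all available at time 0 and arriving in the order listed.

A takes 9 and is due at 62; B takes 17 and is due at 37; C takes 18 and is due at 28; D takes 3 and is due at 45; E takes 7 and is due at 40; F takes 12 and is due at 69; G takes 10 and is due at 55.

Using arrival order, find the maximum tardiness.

21

FIFO (arrival order): A B C D E F G.
A: 0→9, due 62, tardiness 0
B: 9→26, due 37, tardiness 0
C: 26→44, due 28, tardiness 16
D: 44→47, due 45, tardiness 2
E: 47→54, due 40, tardiness 14
F: 54→66, due 69, tardiness 0
G: 66→76, due 55, tardiness 21
Maximum = 21.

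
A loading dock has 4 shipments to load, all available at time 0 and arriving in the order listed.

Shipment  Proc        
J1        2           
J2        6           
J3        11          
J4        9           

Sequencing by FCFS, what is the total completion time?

FIFO (arrival order): J1 J2 J3 J4.
J1: 0→2
J2: 2→8
J3: 8→19
J4: 19→28
Sum = 2+8+19+28 = 57.

57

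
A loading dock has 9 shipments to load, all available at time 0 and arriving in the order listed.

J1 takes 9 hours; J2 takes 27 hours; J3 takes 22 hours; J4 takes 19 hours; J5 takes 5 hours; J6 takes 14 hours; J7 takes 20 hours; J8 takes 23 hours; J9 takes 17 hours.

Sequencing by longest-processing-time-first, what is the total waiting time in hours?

773

LPT (decreasing processing time): J2 J8 J3 J7 J4 J9 J6 J1 J5.
J2: waits 0, runs 0→27
J8: waits 27, runs 27→50
J3: waits 50, runs 50→72
J7: waits 72, runs 72→92
J4: waits 92, runs 92→111
J9: waits 111, runs 111→128
J6: waits 128, runs 128→142
J1: waits 142, runs 142→151
J5: waits 151, runs 151→156
Sum = 0+27+50+72+92+111+128+142+151 = 773.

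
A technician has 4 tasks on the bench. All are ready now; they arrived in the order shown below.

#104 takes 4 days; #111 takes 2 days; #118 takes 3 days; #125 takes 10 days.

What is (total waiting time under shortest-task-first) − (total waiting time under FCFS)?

SPT (increasing processing time): #111 #118 #104 #125.
#111: waits 0, runs 0→2
#118: waits 2, runs 2→5
#104: waits 5, runs 5→9
#125: waits 9, runs 9→19
Sum = 0+2+5+9 = 16.
FIFO (arrival order): #104 #111 #118 #125.
#104: waits 0, runs 0→4
#111: waits 4, runs 4→6
#118: waits 6, runs 6→9
#125: waits 9, runs 9→19
Sum = 0+4+6+9 = 19.
Difference = 16 − 19 = -3.

-3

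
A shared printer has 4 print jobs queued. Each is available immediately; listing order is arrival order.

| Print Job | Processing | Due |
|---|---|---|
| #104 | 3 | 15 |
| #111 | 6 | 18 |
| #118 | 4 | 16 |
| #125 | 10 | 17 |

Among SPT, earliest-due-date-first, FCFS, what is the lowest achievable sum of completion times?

46

SPT (increasing processing time): #104 #118 #111 #125.
#104: 0→3
#118: 3→7
#111: 7→13
#125: 13→23
Sum = 3+7+13+23 = 46.
EDD (increasing due date): #104 #118 #125 #111.
#104: 0→3
#118: 3→7
#125: 7→17
#111: 17→23
Sum = 3+7+17+23 = 50.
FIFO (arrival order): #104 #111 #118 #125.
#104: 0→3
#111: 3→9
#118: 9→13
#125: 13→23
Sum = 3+9+13+23 = 48.
SPT 46, EDD 50, FIFO 48 → minimum 46.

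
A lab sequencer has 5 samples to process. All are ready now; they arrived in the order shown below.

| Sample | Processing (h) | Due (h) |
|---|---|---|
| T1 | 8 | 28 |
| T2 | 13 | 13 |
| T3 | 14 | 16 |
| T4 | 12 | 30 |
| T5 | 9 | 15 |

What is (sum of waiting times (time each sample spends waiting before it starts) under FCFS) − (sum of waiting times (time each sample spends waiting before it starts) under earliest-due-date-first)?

-4

FIFO (arrival order): T1 T2 T3 T4 T5.
T1: waits 0, runs 0→8
T2: waits 8, runs 8→21
T3: waits 21, runs 21→35
T4: waits 35, runs 35→47
T5: waits 47, runs 47→56
Sum = 0+8+21+35+47 = 111.
EDD (increasing due date): T2 T5 T3 T1 T4.
T2: waits 0, runs 0→13
T5: waits 13, runs 13→22
T3: waits 22, runs 22→36
T1: waits 36, runs 36→44
T4: waits 44, runs 44→56
Sum = 0+13+22+36+44 = 115.
Difference = 111 − 115 = -4.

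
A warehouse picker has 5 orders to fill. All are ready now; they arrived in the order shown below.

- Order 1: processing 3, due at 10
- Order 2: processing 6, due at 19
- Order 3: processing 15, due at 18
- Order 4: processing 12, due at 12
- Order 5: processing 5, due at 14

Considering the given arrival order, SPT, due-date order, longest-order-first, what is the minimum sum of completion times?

FIFO (arrival order): Order 1 Order 2 Order 3 Order 4 Order 5.
Order 1: 0→3
Order 2: 3→9
Order 3: 9→24
Order 4: 24→36
Order 5: 36→41
Sum = 3+9+24+36+41 = 113.
SPT (increasing processing time): Order 1 Order 5 Order 2 Order 4 Order 3.
Order 1: 0→3
Order 5: 3→8
Order 2: 8→14
Order 4: 14→26
Order 3: 26→41
Sum = 3+8+14+26+41 = 92.
EDD (increasing due date): Order 1 Order 4 Order 5 Order 3 Order 2.
Order 1: 0→3
Order 4: 3→15
Order 5: 15→20
Order 3: 20→35
Order 2: 35→41
Sum = 3+15+20+35+41 = 114.
LPT (decreasing processing time): Order 3 Order 4 Order 2 Order 5 Order 1.
Order 3: 0→15
Order 4: 15→27
Order 2: 27→33
Order 5: 33→38
Order 1: 38→41
Sum = 15+27+33+38+41 = 154.
FIFO 113, SPT 92, EDD 114, LPT 154 → minimum 92.

92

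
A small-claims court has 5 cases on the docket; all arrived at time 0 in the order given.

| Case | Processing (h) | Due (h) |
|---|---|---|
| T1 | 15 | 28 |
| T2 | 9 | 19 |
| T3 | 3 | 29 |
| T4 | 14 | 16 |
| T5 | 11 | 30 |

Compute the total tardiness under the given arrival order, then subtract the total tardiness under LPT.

FIFO (arrival order): T1 T2 T3 T4 T5.
T1: 0→15, due 28, tardiness 0
T2: 15→24, due 19, tardiness 5
T3: 24→27, due 29, tardiness 0
T4: 27→41, due 16, tardiness 25
T5: 41→52, due 30, tardiness 22
Sum = 0+5+0+25+22 = 52.
LPT (decreasing processing time): T1 T4 T5 T2 T3.
T1: 0→15, due 28, tardiness 0
T4: 15→29, due 16, tardiness 13
T5: 29→40, due 30, tardiness 10
T2: 40→49, due 19, tardiness 30
T3: 49→52, due 29, tardiness 23
Sum = 0+13+10+30+23 = 76.
Difference = 52 − 76 = -24.

-24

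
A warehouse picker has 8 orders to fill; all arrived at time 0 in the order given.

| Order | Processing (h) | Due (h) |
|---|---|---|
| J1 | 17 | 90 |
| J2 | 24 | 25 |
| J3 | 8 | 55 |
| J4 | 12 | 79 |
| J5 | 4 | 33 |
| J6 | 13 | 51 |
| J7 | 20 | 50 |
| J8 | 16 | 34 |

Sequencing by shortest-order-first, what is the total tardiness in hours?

148

SPT (increasing processing time): J5 J3 J4 J6 J8 J1 J7 J2.
J5: 0→4, due 33, tardiness 0
J3: 4→12, due 55, tardiness 0
J4: 12→24, due 79, tardiness 0
J6: 24→37, due 51, tardiness 0
J8: 37→53, due 34, tardiness 19
J1: 53→70, due 90, tardiness 0
J7: 70→90, due 50, tardiness 40
J2: 90→114, due 25, tardiness 89
Sum = 0+0+0+0+19+0+40+89 = 148.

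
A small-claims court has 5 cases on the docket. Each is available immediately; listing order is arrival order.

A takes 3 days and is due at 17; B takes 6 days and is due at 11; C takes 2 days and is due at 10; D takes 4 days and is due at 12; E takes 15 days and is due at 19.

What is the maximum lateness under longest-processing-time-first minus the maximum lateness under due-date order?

9

LPT (decreasing processing time): E B D A C.
E: 0→15, due 19, lateness -4
B: 15→21, due 11, lateness 10
D: 21→25, due 12, lateness 13
A: 25→28, due 17, lateness 11
C: 28→30, due 10, lateness 20
Maximum = 20.
EDD (increasing due date): C B D A E.
C: 0→2, due 10, lateness -8
B: 2→8, due 11, lateness -3
D: 8→12, due 12, lateness 0
A: 12→15, due 17, lateness -2
E: 15→30, due 19, lateness 11
Maximum = 11.
Difference = 20 − 11 = 9.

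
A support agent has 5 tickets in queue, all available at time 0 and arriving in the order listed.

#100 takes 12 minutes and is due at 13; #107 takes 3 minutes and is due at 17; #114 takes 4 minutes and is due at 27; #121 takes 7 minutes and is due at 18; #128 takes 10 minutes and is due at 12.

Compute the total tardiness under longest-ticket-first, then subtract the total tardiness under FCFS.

LPT (decreasing processing time): #100 #128 #121 #114 #107.
#100: 0→12, due 13, tardiness 0
#128: 12→22, due 12, tardiness 10
#121: 22→29, due 18, tardiness 11
#114: 29→33, due 27, tardiness 6
#107: 33→36, due 17, tardiness 19
Sum = 0+10+11+6+19 = 46.
FIFO (arrival order): #100 #107 #114 #121 #128.
#100: 0→12, due 13, tardiness 0
#107: 12→15, due 17, tardiness 0
#114: 15→19, due 27, tardiness 0
#121: 19→26, due 18, tardiness 8
#128: 26→36, due 12, tardiness 24
Sum = 0+0+0+8+24 = 32.
Difference = 46 − 32 = 14.

14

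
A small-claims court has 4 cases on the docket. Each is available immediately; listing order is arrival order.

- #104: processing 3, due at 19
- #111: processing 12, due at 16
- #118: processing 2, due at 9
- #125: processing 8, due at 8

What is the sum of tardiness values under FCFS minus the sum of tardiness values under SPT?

FIFO (arrival order): #104 #111 #118 #125.
#104: 0→3, due 19, tardiness 0
#111: 3→15, due 16, tardiness 0
#118: 15→17, due 9, tardiness 8
#125: 17→25, due 8, tardiness 17
Sum = 0+0+8+17 = 25.
SPT (increasing processing time): #118 #104 #125 #111.
#118: 0→2, due 9, tardiness 0
#104: 2→5, due 19, tardiness 0
#125: 5→13, due 8, tardiness 5
#111: 13→25, due 16, tardiness 9
Sum = 0+0+5+9 = 14.
Difference = 25 − 14 = 11.

11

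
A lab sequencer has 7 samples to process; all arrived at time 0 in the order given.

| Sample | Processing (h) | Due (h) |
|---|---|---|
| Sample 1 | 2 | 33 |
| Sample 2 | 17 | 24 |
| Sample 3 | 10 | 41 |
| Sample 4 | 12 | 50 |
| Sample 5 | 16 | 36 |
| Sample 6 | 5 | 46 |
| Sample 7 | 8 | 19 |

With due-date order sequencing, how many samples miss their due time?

EDD (increasing due date): Sample 7 Sample 2 Sample 1 Sample 5 Sample 3 Sample 6 Sample 4.
Sample 7: 0→8, due 19, tardiness 0
Sample 2: 8→25, due 24, tardiness 1
Sample 1: 25→27, due 33, tardiness 0
Sample 5: 27→43, due 36, tardiness 7
Sample 3: 43→53, due 41, tardiness 12
Sample 6: 53→58, due 46, tardiness 12
Sample 4: 58→70, due 50, tardiness 20
Late samples: 5.

5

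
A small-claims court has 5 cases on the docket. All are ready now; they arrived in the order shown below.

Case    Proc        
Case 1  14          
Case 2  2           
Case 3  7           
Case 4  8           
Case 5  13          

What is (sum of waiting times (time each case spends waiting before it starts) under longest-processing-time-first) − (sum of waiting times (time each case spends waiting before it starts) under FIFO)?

LPT (decreasing processing time): Case 1 Case 5 Case 4 Case 3 Case 2.
Case 1: waits 0, runs 0→14
Case 5: waits 14, runs 14→27
Case 4: waits 27, runs 27→35
Case 3: waits 35, runs 35→42
Case 2: waits 42, runs 42→44
Sum = 0+14+27+35+42 = 118.
FIFO (arrival order): Case 1 Case 2 Case 3 Case 4 Case 5.
Case 1: waits 0, runs 0→14
Case 2: waits 14, runs 14→16
Case 3: waits 16, runs 16→23
Case 4: waits 23, runs 23→31
Case 5: waits 31, runs 31→44
Sum = 0+14+16+23+31 = 84.
Difference = 118 − 84 = 34.

34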